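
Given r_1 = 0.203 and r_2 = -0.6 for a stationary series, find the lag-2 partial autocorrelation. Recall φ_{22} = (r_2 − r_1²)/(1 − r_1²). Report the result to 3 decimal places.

-0.669

φ_{22} = (r_2 − r_1²) / (1 − r_1²)
r_1² = (0.203)² = 0.041209
Numerator = -0.6 − 0.0412 = -0.6412; denominator = 1 − 0.0412 = 0.9588
φ_{22} = -0.6412 / 0.9588 = -0.669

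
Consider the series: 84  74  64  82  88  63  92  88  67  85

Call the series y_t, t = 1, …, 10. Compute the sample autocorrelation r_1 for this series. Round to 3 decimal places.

Mean ȳ = (84 + 74 + 64 + 82 + 88 + 63 + 92 + 88 + 67 + 85)/10 = 78.7000
Numerator Σ_{t=1}^{9}(y_t−ȳ)(y_{t+1}−ȳ) = -387.2900
Denominator Σ(y_t−ȳ)² = 1050.1000
r_1 = -387.2900 / 1050.1000 = -0.369

-0.369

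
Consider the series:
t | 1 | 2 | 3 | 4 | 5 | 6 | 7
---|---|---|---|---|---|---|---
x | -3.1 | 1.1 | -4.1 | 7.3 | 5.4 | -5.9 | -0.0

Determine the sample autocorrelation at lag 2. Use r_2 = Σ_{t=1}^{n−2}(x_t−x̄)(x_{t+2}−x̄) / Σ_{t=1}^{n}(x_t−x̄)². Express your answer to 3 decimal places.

Mean x̄ = (-3.1 + 1.1 − 4.1 + 7.3 + 5.4 − 5.9 − 0.0)/7 = 0.1000
Deviations from mean: -3.2000, 1.0000, -4.2000, 7.2000, 5.3000, -6.0000, -0.1000
Σ(x_t−x̄)(x_{t+2}−x̄) = (13.4400) + (7.2000) + (-22.2600) + (-43.2000) + (-0.5300) = -45.3500
Denominator Σ(x_t−x̄)² = 144.8200
r_2 = -45.3500 / 144.8200 = -0.313

-0.313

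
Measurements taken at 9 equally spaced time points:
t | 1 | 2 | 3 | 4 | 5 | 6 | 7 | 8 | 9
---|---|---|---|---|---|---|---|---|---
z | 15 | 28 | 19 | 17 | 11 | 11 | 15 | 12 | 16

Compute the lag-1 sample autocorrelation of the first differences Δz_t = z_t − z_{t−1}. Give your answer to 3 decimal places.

-0.329

First differences Δz: 13, -9, -2, -6, 0, 4, -3, 4
Mean of differences = 0.1250
Numerator Σ(Δz_t−Δz̄)(Δz_{t+1}−Δz̄) = -109.0156
Denominator Σ(Δz_t−Δz̄)² = 330.8750
r_1(Δz) = -109.0156 / 330.8750 = -0.329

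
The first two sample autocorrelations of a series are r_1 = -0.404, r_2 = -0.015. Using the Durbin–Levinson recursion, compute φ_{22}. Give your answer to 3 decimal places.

φ_{22} = (r_2 − r_1²) / (1 − r_1²)
r_1² = (-0.404)² = 0.163216
Numerator = -0.015 − 0.1632 = -0.1782; denominator = 1 − 0.1632 = 0.8368
φ_{22} = -0.1782 / 0.8368 = -0.213

-0.213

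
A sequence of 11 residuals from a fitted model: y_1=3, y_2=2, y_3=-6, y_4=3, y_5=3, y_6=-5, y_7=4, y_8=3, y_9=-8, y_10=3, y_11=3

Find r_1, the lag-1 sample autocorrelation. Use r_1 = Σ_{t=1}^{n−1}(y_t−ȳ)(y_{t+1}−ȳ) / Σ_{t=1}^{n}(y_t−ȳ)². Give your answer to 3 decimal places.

Mean ȳ = (3 + 2 − 6 + 3 + 3 − 5 + 4 + 3 − 8 + 3 + 3)/11 = 0.4545
Numerator Σ_{t=1}^{10}(y_t−ȳ)(y_{t+1}−ȳ) = -76.7521
Denominator Σ(y_t−ȳ)² = 196.7273
r_1 = -76.7521 / 196.7273 = -0.390

-0.390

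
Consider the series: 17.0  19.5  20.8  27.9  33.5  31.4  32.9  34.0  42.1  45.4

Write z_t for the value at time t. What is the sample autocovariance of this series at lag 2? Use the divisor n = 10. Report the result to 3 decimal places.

21.832

Mean z̄ = (17.0 + 19.5 + 20.8 + 27.9 + 33.5 + 31.4 + 32.9 + 34.0 + 42.1 + 45.4)/10 = 30.4500
Σ_{t=1}^{8}(z_t−z̄)(z_{t+2}−z̄) = 218.3200
γ_2 = 218.3200 / 10 = 21.832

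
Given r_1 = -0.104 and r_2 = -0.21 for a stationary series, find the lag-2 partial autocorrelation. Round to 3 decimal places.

φ_{22} = (r_2 − r_1²) / (1 − r_1²)
r_1² = (-0.104)² = 0.010816
Numerator = -0.21 − 0.0108 = -0.2208; denominator = 1 − 0.0108 = 0.9892
φ_{22} = -0.2208 / 0.9892 = -0.223

-0.223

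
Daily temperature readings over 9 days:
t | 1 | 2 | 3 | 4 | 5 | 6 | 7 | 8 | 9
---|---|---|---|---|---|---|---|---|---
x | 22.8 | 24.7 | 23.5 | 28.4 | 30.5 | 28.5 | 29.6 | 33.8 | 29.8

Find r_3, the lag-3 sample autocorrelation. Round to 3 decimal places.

Mean x̄ = (22.8 + 24.7 + 23.5 + 28.4 + 30.5 + 28.5 + 29.6 + 33.8 + 29.8)/9 = 27.9556
Σ(x_t−x̄)(x_{t+3}−x̄) = (-2.2914) + (-8.2836) + (-2.4258) + (0.7309) + (14.8709) + (1.0042) = 3.6052
Denominator Σ(x_t−x̄)² = 104.2622
r_3 = 3.6052 / 104.2622 = 0.035

0.035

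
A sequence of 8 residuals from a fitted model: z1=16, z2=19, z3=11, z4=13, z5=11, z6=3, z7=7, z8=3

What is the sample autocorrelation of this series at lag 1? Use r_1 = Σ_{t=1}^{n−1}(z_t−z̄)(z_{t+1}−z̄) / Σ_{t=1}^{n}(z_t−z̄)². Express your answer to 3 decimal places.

Mean z̄ = (16 + 19 + 11 + 13 + 11 + 3 + 7 + 3)/8 = 10.3750
Deviations from mean: 5.6250, 8.6250, 0.6250, 2.6250, 0.6250, -7.3750, -3.3750, -7.3750
Σ(z_t−z̄)(z_{t+1}−z̄) = (48.5156) + (5.3906) + (1.6406) + (1.6406) + (-4.6094) + (24.8906) + (24.8906) = 102.3594
Denominator Σ(z_t−z̄)² = 233.8750
r_1 = 102.3594 / 233.8750 = 0.438

0.438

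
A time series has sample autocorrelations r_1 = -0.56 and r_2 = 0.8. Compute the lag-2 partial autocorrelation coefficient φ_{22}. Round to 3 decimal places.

0.709

φ_{22} = (r_2 − r_1²) / (1 − r_1²)
r_1² = (-0.56)² = 0.3136
Numerator = 0.8 − 0.3136 = 0.4864; denominator = 1 − 0.3136 = 0.6864
φ_{22} = 0.4864 / 0.6864 = 0.709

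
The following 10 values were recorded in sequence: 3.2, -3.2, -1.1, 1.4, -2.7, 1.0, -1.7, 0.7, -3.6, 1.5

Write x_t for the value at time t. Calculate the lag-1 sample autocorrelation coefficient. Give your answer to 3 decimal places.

-0.616

Mean x̄ = (3.2 − 3.2 − 1.1 + 1.4 − 2.7 + 1.0 − 1.7 + 0.7 − 3.6 + 1.5)/10 = -0.4500
Numerator Σ_{t=1}^{9}(x_t−x̄)(x_{t+1}−x̄) = -29.8925
Denominator Σ(x_t−x̄)² = 48.5050
r_1 = -29.8925 / 48.5050 = -0.616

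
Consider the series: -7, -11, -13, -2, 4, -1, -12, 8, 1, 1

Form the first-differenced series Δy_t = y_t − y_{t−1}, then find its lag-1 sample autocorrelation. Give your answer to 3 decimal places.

-0.385

First differences Δy: -4, -2, 11, 6, -5, -11, 20, -7, 0
Mean of differences = 0.8889
Numerator Σ(Δy_t−Δȳ)(Δy_{t+1}−Δȳ) = -294.4568
Denominator Σ(Δy_t−Δȳ)² = 764.8889
r_1(Δy) = -294.4568 / 764.8889 = -0.385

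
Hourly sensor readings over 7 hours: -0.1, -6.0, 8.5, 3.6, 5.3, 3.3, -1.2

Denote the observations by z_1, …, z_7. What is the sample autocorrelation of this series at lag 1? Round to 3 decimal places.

-0.140

Mean z̄ = (-0.1 − 6.0 + 8.5 + 3.6 + 5.3 + 3.3 − 1.2)/7 = 1.9143
Deviations from mean: -2.0143, -7.9143, 6.5857, 1.6857, 3.3857, 1.3857, -3.1143
Numerator Σ_{t=1}^{6}(z_t−z̄)(z_{t+1}−z̄) = -18.9945
Denominator Σ(z_t−z̄)² = 135.9886
r_1 = -18.9945 / 135.9886 = -0.140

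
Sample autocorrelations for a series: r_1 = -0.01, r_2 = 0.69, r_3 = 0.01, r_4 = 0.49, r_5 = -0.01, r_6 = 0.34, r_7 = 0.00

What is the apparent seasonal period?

2

The largest autocorrelation is r_2 = 0.69, with weaker echoes at lags 4 (0.49) and 6 (0.34); the remaining lags stay at or below 0.01.
The dominant spike at lag 2 indicates a seasonal period of 2.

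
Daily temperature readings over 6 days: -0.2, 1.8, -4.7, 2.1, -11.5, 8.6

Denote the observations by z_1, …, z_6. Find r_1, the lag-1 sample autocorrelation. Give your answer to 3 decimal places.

Mean z̄ = (-0.2 + 1.8 − 4.7 + 2.1 − 11.5 + 8.6)/6 = -0.6500
Deviations from mean: 0.4500, 2.4500, -4.0500, 2.7500, -10.8500, 9.2500
Σ(z_t−z̄)(z_{t+1}−z̄) = (1.1025) + (-9.9225) + (-11.1375) + (-29.8375) + (-100.3625) = -150.1575
Denominator Σ(z_t−z̄)² = 233.4550
r_1 = -150.1575 / 233.4550 = -0.643

-0.643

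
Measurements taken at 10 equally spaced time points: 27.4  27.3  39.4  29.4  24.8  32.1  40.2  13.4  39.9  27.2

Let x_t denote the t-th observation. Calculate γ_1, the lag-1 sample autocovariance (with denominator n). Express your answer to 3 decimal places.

-37.249

Mean x̄ = (27.4 + 27.3 + 39.4 + 29.4 + 24.8 + 32.1 + 40.2 + 13.4 + 39.9 + 27.2)/10 = 30.1100
Σ_{t=1}^{9}(x_t−x̄)(x_{t+1}−x̄) = -372.4871
γ_1 = -372.4871 / 10 = -37.249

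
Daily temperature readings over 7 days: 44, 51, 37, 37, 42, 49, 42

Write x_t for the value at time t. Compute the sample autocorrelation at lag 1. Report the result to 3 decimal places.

Mean x̄ = (44 + 51 + 37 + 37 + 42 + 49 + 42)/7 = 43.1429
Deviations from mean: 0.8571, 7.8571, -6.1429, -6.1429, -1.1429, 5.8571, -1.1429
Numerator Σ_{t=1}^{6}(x_t−x̄)(x_{t+1}−x̄) = -10.1633
Denominator Σ(x_t−x̄)² = 174.8571
r_1 = -10.1633 / 174.8571 = -0.058

-0.058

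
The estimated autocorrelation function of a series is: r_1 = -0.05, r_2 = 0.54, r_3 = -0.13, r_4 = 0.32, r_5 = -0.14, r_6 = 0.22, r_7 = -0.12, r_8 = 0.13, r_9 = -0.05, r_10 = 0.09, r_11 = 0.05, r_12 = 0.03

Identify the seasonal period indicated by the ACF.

2

The largest autocorrelation is r_2 = 0.54, with weaker echoes at lags 4 (0.32) and 6 (0.22); the remaining lags stay at or below 0.13.
The dominant spike at lag 2 indicates a seasonal period of 2.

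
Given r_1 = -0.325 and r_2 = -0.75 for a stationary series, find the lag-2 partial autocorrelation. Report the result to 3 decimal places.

φ_{22} = (r_2 − r_1²) / (1 − r_1²)
r_1² = (-0.325)² = 0.105625
Numerator = -0.75 − 0.1056 = -0.8556; denominator = 1 − 0.1056 = 0.8944
φ_{22} = -0.8556 / 0.8944 = -0.957

-0.957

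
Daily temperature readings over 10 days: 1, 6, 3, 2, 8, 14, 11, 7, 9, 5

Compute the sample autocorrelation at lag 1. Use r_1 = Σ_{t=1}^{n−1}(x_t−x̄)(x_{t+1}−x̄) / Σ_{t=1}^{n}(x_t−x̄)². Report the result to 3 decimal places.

Mean x̄ = (1 + 6 + 3 + 2 + 8 + 14 + 11 + 7 + 9 + 5)/10 = 6.6000
Numerator Σ_{t=1}^{9}(x_t−x̄)(x_{t+1}−x̄) = 57.4400
Denominator Σ(x_t−x̄)² = 150.4000
r_1 = 57.4400 / 150.4000 = 0.382

0.382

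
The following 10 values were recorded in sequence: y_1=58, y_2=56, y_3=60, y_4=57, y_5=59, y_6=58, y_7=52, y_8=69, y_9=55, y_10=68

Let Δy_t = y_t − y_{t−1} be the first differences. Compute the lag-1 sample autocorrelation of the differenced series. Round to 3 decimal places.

First differences Δy: -2, 4, -3, 2, -1, -6, 17, -14, 13
Mean of differences = 1.1111
Numerator Σ(Δy_t−Δȳ)(Δy_{t+1}−Δȳ) = -544.1235
Denominator Σ(Δy_t−Δȳ)² = 712.8889
r_1(Δy) = -544.1235 / 712.8889 = -0.763

-0.763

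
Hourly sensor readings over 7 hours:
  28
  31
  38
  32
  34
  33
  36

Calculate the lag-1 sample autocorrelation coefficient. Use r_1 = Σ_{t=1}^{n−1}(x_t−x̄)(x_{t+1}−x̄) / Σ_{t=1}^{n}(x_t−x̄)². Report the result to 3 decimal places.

Mean x̄ = (28 + 31 + 38 + 32 + 34 + 33 + 36)/7 = 33.1429
Deviations from mean: -5.1429, -2.1429, 4.8571, -1.1429, 0.8571, -0.1429, 2.8571
Numerator Σ_{t=1}^{6}(x_t−x̄)(x_{t+1}−x̄) = -6.4490
Denominator Σ(x_t−x̄)² = 64.8571
r_1 = -6.4490 / 64.8571 = -0.099

-0.099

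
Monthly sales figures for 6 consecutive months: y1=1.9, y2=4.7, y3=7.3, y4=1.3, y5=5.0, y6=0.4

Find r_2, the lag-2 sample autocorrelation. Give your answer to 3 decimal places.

0.111

Mean ȳ = (1.9 + 4.7 + 7.3 + 1.3 + 5.0 + 0.4)/6 = 3.4333
Deviations from mean: -1.5333, 1.2667, 3.8667, -2.1333, 1.5667, -3.0333
Σ(y_t−ȳ)(y_{t+2}−ȳ) = (-5.9289) + (-2.7022) + (6.0578) + (6.4711) = 3.8978
Denominator Σ(y_t−ȳ)² = 35.1133
r_2 = 3.8978 / 35.1133 = 0.111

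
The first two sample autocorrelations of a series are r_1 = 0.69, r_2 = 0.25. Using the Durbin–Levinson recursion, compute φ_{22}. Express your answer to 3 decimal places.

φ_{22} = (r_2 − r_1²) / (1 − r_1²)
r_1² = (0.69)² = 0.4761
Numerator = 0.25 − 0.4761 = -0.2261; denominator = 1 − 0.4761 = 0.5239
φ_{22} = -0.2261 / 0.5239 = -0.432

-0.432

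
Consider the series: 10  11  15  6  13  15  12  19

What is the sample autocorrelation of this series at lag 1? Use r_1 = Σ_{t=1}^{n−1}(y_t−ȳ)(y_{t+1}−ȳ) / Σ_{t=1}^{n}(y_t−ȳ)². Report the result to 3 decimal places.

-0.211

Mean ȳ = (10 + 11 + 15 + 6 + 13 + 15 + 12 + 19)/8 = 12.6250
Deviations from mean: -2.6250, -1.6250, 2.3750, -6.6250, 0.3750, 2.3750, -0.6250, 6.3750
Σ(y_t−ȳ)(y_{t+1}−ȳ) = (4.2656) + (-3.8594) + (-15.7344) + (-2.4844) + (0.8906) + (-1.4844) + (-3.9844) = -22.3906
Denominator Σ(y_t−ȳ)² = 105.8750
r_1 = -22.3906 / 105.8750 = -0.211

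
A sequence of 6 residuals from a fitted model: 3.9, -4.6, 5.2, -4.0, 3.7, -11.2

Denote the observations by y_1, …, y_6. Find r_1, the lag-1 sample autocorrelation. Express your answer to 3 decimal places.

Mean ȳ = (3.9 − 4.6 + 5.2 − 4.0 + 3.7 − 11.2)/6 = -1.1667
Σ(y_t−ȳ)(y_{t+1}−ȳ) = (-17.3956) + (-21.8589) + (-18.0389) + (-13.7889) + (-48.8289) = -119.9111
Denominator Σ(y_t−ȳ)² = 210.3733
r_1 = -119.9111 / 210.3733 = -0.570

-0.570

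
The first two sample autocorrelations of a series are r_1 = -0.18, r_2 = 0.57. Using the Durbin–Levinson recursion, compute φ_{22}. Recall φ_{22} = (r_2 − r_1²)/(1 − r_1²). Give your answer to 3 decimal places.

φ_{22} = (r_2 − r_1²) / (1 − r_1²)
r_1² = (-0.18)² = 0.0324
Numerator = 0.57 − 0.0324 = 0.5376; denominator = 1 − 0.0324 = 0.9676
φ_{22} = 0.5376 / 0.9676 = 0.556

0.556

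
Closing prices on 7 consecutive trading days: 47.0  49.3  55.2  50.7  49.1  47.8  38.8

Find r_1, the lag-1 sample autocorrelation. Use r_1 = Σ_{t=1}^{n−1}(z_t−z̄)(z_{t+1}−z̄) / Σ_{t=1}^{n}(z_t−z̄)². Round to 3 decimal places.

0.195

Mean z̄ = (47.0 + 49.3 + 55.2 + 50.7 + 49.1 + 47.8 + 38.8)/7 = 48.2714
Deviations from mean: -1.2714, 1.0286, 6.9286, 2.4286, 0.8286, -0.4714, -9.4714
Σ(z_t−z̄)(z_{t+1}−z̄) = (-1.3078) + (7.1265) + (16.8265) + (2.0122) + (-0.3906) + (4.4651) = 28.7320
Denominator Σ(z_t−z̄)² = 147.1943
r_1 = 28.7320 / 147.1943 = 0.195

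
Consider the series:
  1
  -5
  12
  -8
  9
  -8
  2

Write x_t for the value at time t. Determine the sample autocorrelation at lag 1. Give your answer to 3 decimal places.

-0.841

Mean x̄ = (1 − 5 + 12 − 8 + 9 − 8 + 2)/7 = 0.4286
Deviations from mean: 0.5714, -5.4286, 11.5714, -8.4286, 8.5714, -8.4286, 1.5714
Numerator Σ_{t=1}^{6}(x_t−x̄)(x_{t+1}−x̄) = -321.1837
Denominator Σ(x_t−x̄)² = 381.7143
r_1 = -321.1837 / 381.7143 = -0.841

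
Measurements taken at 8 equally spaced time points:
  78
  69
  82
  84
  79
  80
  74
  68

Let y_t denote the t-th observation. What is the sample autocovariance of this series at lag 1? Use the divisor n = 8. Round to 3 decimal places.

3.305

Mean ȳ = (78 + 69 + 82 + 84 + 79 + 80 + 74 + 68)/8 = 76.7500
Σ_{t=1}^{7}(y_t−ȳ)(y_{t+1}−ȳ) = 26.4375
γ_1 = 26.4375 / 8 = 3.305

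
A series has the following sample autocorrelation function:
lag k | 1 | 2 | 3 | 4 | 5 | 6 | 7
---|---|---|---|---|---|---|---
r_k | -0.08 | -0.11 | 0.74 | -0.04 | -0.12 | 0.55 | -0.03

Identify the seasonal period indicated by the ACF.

3

The largest autocorrelation is r_3 = 0.74, with a weaker echo at lag 6 (0.55); the remaining lags stay at or below -0.03.
The dominant spike at lag 3 indicates a seasonal period of 3.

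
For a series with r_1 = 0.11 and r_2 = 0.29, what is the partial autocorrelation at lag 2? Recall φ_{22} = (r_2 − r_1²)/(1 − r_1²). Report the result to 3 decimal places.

φ_{22} = (r_2 − r_1²) / (1 − r_1²)
r_1² = (0.11)² = 0.0121
Numerator = 0.29 − 0.0121 = 0.2779; denominator = 1 − 0.0121 = 0.9879
φ_{22} = 0.2779 / 0.9879 = 0.281

0.281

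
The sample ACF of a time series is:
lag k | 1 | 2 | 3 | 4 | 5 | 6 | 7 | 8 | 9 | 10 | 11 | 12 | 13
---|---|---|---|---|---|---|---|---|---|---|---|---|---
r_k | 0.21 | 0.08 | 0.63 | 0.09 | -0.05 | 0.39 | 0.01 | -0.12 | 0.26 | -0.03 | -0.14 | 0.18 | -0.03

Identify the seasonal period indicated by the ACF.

The largest autocorrelation is r_3 = 0.63, with weaker echoes at lags 6 (0.39) and 9 (0.26); the remaining lags stay at or below 0.21. The elevated value at lag 1 (0.21), dropping to 0.08 at lag 2, reflects decaying short-term dependence rather than seasonality.
The dominant spike at lag 3 indicates a seasonal period of 3.

3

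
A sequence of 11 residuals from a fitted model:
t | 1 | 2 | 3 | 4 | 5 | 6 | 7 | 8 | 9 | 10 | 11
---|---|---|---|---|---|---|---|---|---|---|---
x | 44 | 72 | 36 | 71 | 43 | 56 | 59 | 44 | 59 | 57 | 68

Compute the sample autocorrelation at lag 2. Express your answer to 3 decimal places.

Mean x̄ = (44 + 72 + 36 + 71 + 43 + 56 + 59 + 44 + 59 + 57 + 68)/11 = 55.3636
Numerator Σ_{t=1}^{9}(x_t−x̄)(x_{t+2}−x̄) = 717.9174
Denominator Σ(x_t−x̄)² = 1496.5455
r_2 = 717.9174 / 1496.5455 = 0.480

0.480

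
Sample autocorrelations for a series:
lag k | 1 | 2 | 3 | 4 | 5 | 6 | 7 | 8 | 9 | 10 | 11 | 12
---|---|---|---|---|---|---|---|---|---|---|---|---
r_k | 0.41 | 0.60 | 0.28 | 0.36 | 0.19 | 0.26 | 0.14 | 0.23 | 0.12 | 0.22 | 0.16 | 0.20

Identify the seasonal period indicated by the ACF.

2

The largest autocorrelation is r_2 = 0.60; the remaining lags stay at or below 0.41.
The dominant spike at lag 2 indicates a seasonal period of 2.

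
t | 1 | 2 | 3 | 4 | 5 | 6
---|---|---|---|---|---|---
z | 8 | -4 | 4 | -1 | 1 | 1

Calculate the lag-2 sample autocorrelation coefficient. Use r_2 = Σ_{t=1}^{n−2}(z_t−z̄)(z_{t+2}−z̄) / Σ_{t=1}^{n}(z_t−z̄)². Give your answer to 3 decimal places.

Mean z̄ = (8 − 4 + 4 − 1 + 1 + 1)/6 = 1.5000
Deviations from mean: 6.5000, -5.5000, 2.5000, -2.5000, -0.5000, -0.5000
Σ(z_t−z̄)(z_{t+2}−z̄) = (16.2500) + (13.7500) + (-1.2500) + (1.2500) = 30.0000
Denominator Σ(z_t−z̄)² = 85.5000
r_2 = 30.0000 / 85.5000 = 0.351

0.351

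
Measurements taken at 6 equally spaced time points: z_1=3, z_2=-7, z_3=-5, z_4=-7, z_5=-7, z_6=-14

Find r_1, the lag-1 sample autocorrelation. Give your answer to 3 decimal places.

-0.016

Mean z̄ = (3 − 7 − 5 − 7 − 7 − 14)/6 = -6.1667
Deviations from mean: 9.1667, -0.8333, 1.1667, -0.8333, -0.8333, -7.8333
Numerator Σ_{t=1}^{5}(z_t−z̄)(z_{t+1}−z̄) = -2.3611
Denominator Σ(z_t−z̄)² = 148.8333
r_1 = -2.3611 / 148.8333 = -0.016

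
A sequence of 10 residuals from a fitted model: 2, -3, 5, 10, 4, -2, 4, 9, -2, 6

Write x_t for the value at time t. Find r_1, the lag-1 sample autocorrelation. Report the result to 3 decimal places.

Mean x̄ = (2 − 3 + 5 + 10 + 4 − 2 + 4 + 9 − 2 + 6)/10 = 3.3000
Numerator Σ_{t=1}^{9}(x_t−x̄)(x_{t+1}−x̄) = -34.3900
Denominator Σ(x_t−x̄)² = 186.1000
r_1 = -34.3900 / 186.1000 = -0.185

-0.185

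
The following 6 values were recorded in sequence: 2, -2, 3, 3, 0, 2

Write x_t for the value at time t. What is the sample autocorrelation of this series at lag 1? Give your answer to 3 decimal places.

Mean x̄ = (2 − 2 + 3 + 3 + 0 + 2)/6 = 1.3333
Σ(x_t−x̄)(x_{t+1}−x̄) = (-2.2222) + (-5.5556) + (2.7778) + (-2.2222) + (-0.8889) = -8.1111
Denominator Σ(x_t−x̄)² = 19.3333
r_1 = -8.1111 / 19.3333 = -0.420

-0.420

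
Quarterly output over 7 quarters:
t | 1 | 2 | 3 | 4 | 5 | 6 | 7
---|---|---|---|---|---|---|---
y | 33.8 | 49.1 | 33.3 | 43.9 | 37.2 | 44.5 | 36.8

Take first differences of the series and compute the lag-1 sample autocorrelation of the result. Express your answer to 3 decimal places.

-0.776

First differences Δy: 15.3, -15.8, 10.6, -6.7, 7.3, -7.7
Mean of differences = 0.5000
Numerator Σ(Δy_t−Δȳ)(Δy_{t+1}−Δȳ) = -583.3100
Denominator Σ(Δy_t−Δȳ)² = 752.0600
r_1(Δy) = -583.3100 / 752.0600 = -0.776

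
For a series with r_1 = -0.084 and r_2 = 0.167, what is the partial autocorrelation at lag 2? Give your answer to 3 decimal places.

0.161

φ_{22} = (r_2 − r_1²) / (1 − r_1²)
r_1² = (-0.084)² = 0.007056
Numerator = 0.167 − 0.0071 = 0.1599; denominator = 1 − 0.0071 = 0.9929
φ_{22} = 0.1599 / 0.9929 = 0.161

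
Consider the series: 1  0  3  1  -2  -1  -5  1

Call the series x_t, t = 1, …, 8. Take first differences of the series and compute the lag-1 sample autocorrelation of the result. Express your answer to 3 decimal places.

-0.447

First differences Δx: -1, 3, -2, -3, 1, -4, 6
Mean of differences = 0.0000
Numerator Σ(Δx_t−Δx̄)(Δx_{t+1}−Δx̄) = -34.0000
Denominator Σ(Δx_t−Δx̄)² = 76.0000
r_1(Δx) = -34.0000 / 76.0000 = -0.447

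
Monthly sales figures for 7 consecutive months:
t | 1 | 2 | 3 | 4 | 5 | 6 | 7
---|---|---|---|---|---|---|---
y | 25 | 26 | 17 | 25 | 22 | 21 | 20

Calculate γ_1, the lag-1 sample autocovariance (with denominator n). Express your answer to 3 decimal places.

-3.052

Mean ȳ = (25 + 26 + 17 + 25 + 22 + 21 + 20)/7 = 22.2857
Σ_{t=1}^{6}(y_t−ȳ)(y_{t+1}−ȳ) = -21.3673
γ_1 = -21.3673 / 7 = -3.052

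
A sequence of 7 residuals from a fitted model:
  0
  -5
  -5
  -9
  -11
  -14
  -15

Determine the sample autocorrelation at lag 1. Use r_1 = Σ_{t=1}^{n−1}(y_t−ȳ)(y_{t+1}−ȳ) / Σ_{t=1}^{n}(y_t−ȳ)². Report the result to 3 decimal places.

0.518

Mean ȳ = (0 − 5 − 5 − 9 − 11 − 14 − 15)/7 = -8.4286
Σ(y_t−ȳ)(y_{t+1}−ȳ) = (28.8980) + (11.7551) + (-1.9592) + (1.4694) + (14.3265) + (36.6122) = 91.1020
Denominator Σ(y_t−ȳ)² = 175.7143
r_1 = 91.1020 / 175.7143 = 0.518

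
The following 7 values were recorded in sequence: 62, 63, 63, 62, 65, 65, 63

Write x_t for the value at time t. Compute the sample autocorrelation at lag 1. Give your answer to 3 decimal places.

0.113

Mean x̄ = (62 + 63 + 63 + 62 + 65 + 65 + 63)/7 = 63.2857
Deviations from mean: -1.2857, -0.2857, -0.2857, -1.2857, 1.7143, 1.7143, -0.2857
Σ(x_t−x̄)(x_{t+1}−x̄) = (0.3673) + (0.0816) + (0.3673) + (-2.2041) + (2.9388) + (-0.4898) = 1.0612
Denominator Σ(x_t−x̄)² = 9.4286
r_1 = 1.0612 / 9.4286 = 0.113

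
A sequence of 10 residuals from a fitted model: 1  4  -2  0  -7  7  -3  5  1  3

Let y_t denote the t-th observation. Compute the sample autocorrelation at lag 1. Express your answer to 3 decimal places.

-0.557

Mean ȳ = (1 + 4 − 2 + 0 − 7 + 7 − 3 + 5 + 1 + 3)/10 = 0.9000
Numerator Σ_{t=1}^{9}(y_t−ȳ)(y_{t+1}−ȳ) = -86.3100
Denominator Σ(y_t−ȳ)² = 154.9000
r_1 = -86.3100 / 154.9000 = -0.557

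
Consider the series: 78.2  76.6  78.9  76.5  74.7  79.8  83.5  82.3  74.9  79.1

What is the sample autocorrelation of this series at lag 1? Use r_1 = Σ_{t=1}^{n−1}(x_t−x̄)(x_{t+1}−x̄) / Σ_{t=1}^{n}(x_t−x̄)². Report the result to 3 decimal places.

0.147

Mean x̄ = (78.2 + 76.6 + 78.9 + 76.5 + 74.7 + 79.8 + 83.5 + 82.3 + 74.9 + 79.1)/10 = 78.4500
Numerator Σ_{t=1}^{9}(x_t−x̄)(x_{t+1}−x̄) = 11.2875
Denominator Σ(x_t−x̄)² = 76.7250
r_1 = 11.2875 / 76.7250 = 0.147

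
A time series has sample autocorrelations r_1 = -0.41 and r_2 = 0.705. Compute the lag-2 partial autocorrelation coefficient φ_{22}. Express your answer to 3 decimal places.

0.645

φ_{22} = (r_2 − r_1²) / (1 − r_1²)
r_1² = (-0.41)² = 0.1681
Numerator = 0.705 − 0.1681 = 0.5369; denominator = 1 − 0.1681 = 0.8319
φ_{22} = 0.5369 / 0.8319 = 0.645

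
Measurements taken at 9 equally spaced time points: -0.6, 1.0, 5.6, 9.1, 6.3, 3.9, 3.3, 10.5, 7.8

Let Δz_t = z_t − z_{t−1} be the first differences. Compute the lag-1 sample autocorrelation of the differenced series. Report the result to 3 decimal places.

-0.130

First differences Δz: 1.6, 4.6, 3.5, -2.8, -2.4, -0.6, 7.2, -2.7
Mean of differences = 1.0500
Numerator Σ(Δz_t−Δz̄)(Δz_{t+1}−Δz̄) = -13.0175
Denominator Σ(Δz_t−Δz̄)² = 100.2400
r_1(Δz) = -13.0175 / 100.2400 = -0.130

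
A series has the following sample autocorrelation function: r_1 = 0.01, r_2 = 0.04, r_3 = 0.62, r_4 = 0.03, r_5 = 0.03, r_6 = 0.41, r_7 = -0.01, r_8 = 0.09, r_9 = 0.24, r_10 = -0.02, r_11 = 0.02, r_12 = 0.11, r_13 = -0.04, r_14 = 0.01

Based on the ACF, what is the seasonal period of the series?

The largest autocorrelation is r_3 = 0.62, with weaker echoes at lags 6 (0.41) and 9 (0.24); the remaining lags stay at or below 0.11.
The dominant spike at lag 3 indicates a seasonal period of 3.

3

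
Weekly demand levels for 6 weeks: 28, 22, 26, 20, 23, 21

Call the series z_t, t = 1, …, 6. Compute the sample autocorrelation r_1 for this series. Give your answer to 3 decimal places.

-0.354

Mean z̄ = (28 + 22 + 26 + 20 + 23 + 21)/6 = 23.3333
Deviations from mean: 4.6667, -1.3333, 2.6667, -3.3333, -0.3333, -2.3333
Σ(z_t−z̄)(z_{t+1}−z̄) = (-6.2222) + (-3.5556) + (-8.8889) + (1.1111) + (0.7778) = -16.7778
Denominator Σ(z_t−z̄)² = 47.3333
r_1 = -16.7778 / 47.3333 = -0.354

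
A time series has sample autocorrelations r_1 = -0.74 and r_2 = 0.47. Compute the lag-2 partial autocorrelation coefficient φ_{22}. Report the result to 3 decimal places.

-0.172

φ_{22} = (r_2 − r_1²) / (1 − r_1²)
r_1² = (-0.74)² = 0.5476
Numerator = 0.47 − 0.5476 = -0.0776; denominator = 1 − 0.5476 = 0.4524
φ_{22} = -0.0776 / 0.4524 = -0.172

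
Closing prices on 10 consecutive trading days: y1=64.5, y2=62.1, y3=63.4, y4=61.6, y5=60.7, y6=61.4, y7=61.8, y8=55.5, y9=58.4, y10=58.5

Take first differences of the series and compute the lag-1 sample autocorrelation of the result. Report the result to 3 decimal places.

-0.491

First differences Δy: -2.4, 1.3, -1.8, -0.9, 0.7, 0.4, -6.3, 2.9, 0.1
Mean of differences = -0.6667
Numerator Σ(Δy_t−Δȳ)(Δy_{t+1}−Δȳ) = -27.6011
Denominator Σ(Δy_t−Δȳ)² = 56.2600
r_1(Δy) = -27.6011 / 56.2600 = -0.491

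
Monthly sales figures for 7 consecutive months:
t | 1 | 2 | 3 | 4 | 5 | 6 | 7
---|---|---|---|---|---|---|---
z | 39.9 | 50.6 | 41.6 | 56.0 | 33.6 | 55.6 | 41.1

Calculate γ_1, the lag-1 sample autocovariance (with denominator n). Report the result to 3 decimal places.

Mean z̄ = (39.9 + 50.6 + 41.6 + 56.0 + 33.6 + 55.6 + 41.1)/7 = 45.4857
Σ_{t=1}^{6}(z_t−z̄)(z_{t+1}−z̄) = -378.8388
γ_1 = -378.8388 / 7 = -54.120

-54.120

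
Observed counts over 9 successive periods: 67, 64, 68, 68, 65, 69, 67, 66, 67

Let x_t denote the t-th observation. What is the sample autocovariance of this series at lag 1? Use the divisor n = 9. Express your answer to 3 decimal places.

Mean x̄ = (67 + 64 + 68 + 68 + 65 + 69 + 67 + 66 + 67)/9 = 66.7778
Σ_{t=1}^{8}(x_t−x̄)(x_{t+1}−x̄) = -8.4938
γ_1 = -8.4938 / 9 = -0.944

-0.944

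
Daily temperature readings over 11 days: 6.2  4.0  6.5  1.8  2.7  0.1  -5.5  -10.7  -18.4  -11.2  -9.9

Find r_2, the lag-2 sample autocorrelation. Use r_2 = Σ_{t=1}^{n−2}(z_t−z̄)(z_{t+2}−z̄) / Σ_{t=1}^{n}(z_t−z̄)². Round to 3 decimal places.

Mean z̄ = (6.2 + 4.0 + 6.5 + 1.8 + 2.7 + 0.1 − 5.5 − 10.7 − 18.4 − 11.2 − 9.9)/11 = -3.1273
Numerator Σ_{t=1}^{9}(z_t−z̄)(z_{t+2}−z̄) = 359.4594
Denominator Σ(z_t−z̄)² = 706.4018
r_2 = 359.4594 / 706.4018 = 0.509

0.509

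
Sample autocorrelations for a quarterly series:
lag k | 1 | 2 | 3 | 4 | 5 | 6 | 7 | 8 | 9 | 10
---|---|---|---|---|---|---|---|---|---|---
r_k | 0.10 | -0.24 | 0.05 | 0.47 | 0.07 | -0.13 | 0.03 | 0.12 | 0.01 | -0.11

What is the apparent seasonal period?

4

The largest autocorrelation is r_4 = 0.47; the remaining lags stay at or below 0.12.
The dominant spike at lag 4 indicates a seasonal period of 4.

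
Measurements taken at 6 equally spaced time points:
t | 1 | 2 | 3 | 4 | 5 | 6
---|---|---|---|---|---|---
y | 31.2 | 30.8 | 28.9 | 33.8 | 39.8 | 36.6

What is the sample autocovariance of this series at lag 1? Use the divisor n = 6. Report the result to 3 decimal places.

Mean ȳ = (31.2 + 30.8 + 28.9 + 33.8 + 39.8 + 36.6)/6 = 33.5167
Deviations: -2.3167, -2.7167, -4.6167, 0.2833, 6.2833, 3.0833
Σ_{t=1}^{5}(y_t−ȳ)(y_{t+1}−ȳ) = 38.6814
γ_1 = 38.6814 / 6 = 6.447

6.447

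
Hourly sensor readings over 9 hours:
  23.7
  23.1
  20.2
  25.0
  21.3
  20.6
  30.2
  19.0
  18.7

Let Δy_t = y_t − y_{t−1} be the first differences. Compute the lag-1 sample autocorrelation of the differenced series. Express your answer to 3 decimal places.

First differences Δy: -0.6, -2.9, 4.8, -3.7, -0.7, 9.6, -11.2, -0.3
Mean of differences = -0.6250
Numerator Σ(Δy_t−Δȳ)(Δy_{t+1}−Δȳ) = -141.1831
Denominator Σ(Δy_t−Δȳ)² = 260.5550
r_1(Δy) = -141.1831 / 260.5550 = -0.542

-0.542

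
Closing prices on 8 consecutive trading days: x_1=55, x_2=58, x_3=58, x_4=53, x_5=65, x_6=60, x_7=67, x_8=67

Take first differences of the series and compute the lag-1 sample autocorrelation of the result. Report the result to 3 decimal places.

-0.749

First differences Δx: 3, 0, -5, 12, -5, 7, 0
Mean of differences = 1.7143
Numerator Σ(Δx_t−Δx̄)(Δx_{t+1}−Δx̄) = -173.3673
Denominator Σ(Δx_t−Δx̄)² = 231.4286
r_1(Δx) = -173.3673 / 231.4286 = -0.749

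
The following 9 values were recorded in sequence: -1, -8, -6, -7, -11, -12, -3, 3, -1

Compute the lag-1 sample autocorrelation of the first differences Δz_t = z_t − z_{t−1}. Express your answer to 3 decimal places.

0.064

First differences Δz: -7, 2, -1, -4, -1, 9, 6, -4
Mean of differences = 0.0000
Numerator Σ(Δz_t−Δz̄)(Δz_{t+1}−Δz̄) = 13.0000
Denominator Σ(Δz_t−Δz̄)² = 204.0000
r_1(Δz) = 13.0000 / 204.0000 = 0.064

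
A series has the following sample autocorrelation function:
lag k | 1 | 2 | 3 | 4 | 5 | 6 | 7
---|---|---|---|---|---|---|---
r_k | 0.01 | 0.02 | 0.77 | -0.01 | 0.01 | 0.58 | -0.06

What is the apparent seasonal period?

3

The largest autocorrelation is r_3 = 0.77, with a weaker echo at lag 6 (0.58); the remaining lags stay at or below 0.02.
The dominant spike at lag 3 indicates a seasonal period of 3.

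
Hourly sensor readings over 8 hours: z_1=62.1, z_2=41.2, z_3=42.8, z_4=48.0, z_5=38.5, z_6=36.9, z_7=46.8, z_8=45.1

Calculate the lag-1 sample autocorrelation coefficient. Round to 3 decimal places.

Mean z̄ = (62.1 + 41.2 + 42.8 + 48.0 + 38.5 + 36.9 + 46.8 + 45.1)/8 = 45.1750
Deviations from mean: 16.9250, -3.9750, -2.3750, 2.8250, -6.6750, -8.2750, 1.6250, -0.0750
Σ(z_t−z̄)(z_{t+1}−z̄) = (-67.2769) + (9.4406) + (-6.7094) + (-18.8569) + (55.2356) + (-13.4469) + (-0.1219) = -41.7356
Denominator Σ(z_t−z̄)² = 431.5550
r_1 = -41.7356 / 431.5550 = -0.097

-0.097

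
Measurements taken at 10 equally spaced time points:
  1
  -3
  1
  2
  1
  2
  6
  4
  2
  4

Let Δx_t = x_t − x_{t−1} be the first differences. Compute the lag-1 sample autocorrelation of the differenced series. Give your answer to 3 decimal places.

First differences Δx: -4, 4, 1, -1, 1, 4, -2, -2, 2
Mean of differences = 0.3333
Numerator Σ(Δx_t−Δx̄)(Δx_{t+1}−Δx̄) = -19.7778
Denominator Σ(Δx_t−Δx̄)² = 62.0000
r_1(Δx) = -19.7778 / 62.0000 = -0.319

-0.319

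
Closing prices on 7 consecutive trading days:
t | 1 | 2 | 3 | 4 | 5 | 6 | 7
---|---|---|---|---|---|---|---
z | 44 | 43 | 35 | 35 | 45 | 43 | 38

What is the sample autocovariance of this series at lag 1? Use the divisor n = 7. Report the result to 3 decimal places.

0.770

Mean z̄ = (44 + 43 + 35 + 35 + 45 + 43 + 38)/7 = 40.4286
Σ_{t=1}^{6}(z_t−z̄)(z_{t+1}−z̄) = 5.3878
γ_1 = 5.3878 / 7 = 0.770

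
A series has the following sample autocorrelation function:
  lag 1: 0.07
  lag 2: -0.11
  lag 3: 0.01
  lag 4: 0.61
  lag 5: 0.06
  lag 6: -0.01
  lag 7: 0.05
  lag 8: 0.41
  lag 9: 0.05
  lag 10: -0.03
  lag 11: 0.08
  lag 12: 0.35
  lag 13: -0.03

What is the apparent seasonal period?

4

The largest autocorrelation is r_4 = 0.61, with weaker echoes at lags 8 (0.41) and 12 (0.35); the remaining lags stay at or below 0.08.
The dominant spike at lag 4 indicates a seasonal period of 4.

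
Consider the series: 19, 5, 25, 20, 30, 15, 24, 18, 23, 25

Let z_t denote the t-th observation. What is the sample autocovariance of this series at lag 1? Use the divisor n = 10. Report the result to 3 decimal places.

Mean z̄ = (19 + 5 + 25 + 20 + 30 + 15 + 24 + 18 + 23 + 25)/10 = 20.4000
Σ_{t=1}^{9}(z_t−z̄)(z_{t+1}−z̄) = -129.1600
γ_1 = -129.1600 / 10 = -12.916

-12.916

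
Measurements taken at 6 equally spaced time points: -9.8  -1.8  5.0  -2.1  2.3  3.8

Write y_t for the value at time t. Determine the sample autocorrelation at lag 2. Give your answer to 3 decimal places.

Mean ȳ = (-9.8 − 1.8 + 5.0 − 2.1 + 2.3 + 3.8)/6 = -0.4333
Σ(y_t−ȳ)(y_{t+2}−ȳ) = (-50.8922) + (2.2778) + (14.8511) + (-7.0556) = -40.8189
Denominator Σ(y_t−ȳ)² = 147.2933
r_2 = -40.8189 / 147.2933 = -0.277

-0.277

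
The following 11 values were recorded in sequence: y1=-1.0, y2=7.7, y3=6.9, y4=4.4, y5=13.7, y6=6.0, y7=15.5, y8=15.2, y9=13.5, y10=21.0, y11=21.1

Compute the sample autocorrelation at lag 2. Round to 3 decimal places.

Mean ȳ = (-1.0 + 7.7 + 6.9 + 4.4 + 13.7 + 6.0 + 15.5 + 15.2 + 13.5 + 21.0 + 21.1)/11 = 11.2727
Numerator Σ_{t=1}^{9}(y_t−ȳ)(y_{t+2}−ȳ) = 162.9021
Denominator Σ(y_t−ȳ)² = 492.8818
r_2 = 162.9021 / 492.8818 = 0.331

0.331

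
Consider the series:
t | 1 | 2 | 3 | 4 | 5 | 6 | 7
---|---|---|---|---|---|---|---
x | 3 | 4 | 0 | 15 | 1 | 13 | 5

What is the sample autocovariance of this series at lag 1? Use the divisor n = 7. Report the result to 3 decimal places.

-17.513

Mean x̄ = (3 + 4 + 0 + 15 + 1 + 13 + 5)/7 = 5.8571
Σ_{t=1}^{6}(x_t−x̄)(x_{t+1}−x̄) = -122.5918
γ_1 = -122.5918 / 7 = -17.513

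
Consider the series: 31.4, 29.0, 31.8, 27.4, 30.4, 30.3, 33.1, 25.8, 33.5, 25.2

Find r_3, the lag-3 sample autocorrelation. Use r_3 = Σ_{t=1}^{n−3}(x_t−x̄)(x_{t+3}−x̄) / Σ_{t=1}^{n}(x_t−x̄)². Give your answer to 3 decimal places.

Mean x̄ = (31.4 + 29.0 + 31.8 + 27.4 + 30.4 + 30.3 + 33.1 + 25.8 + 33.5 + 25.2)/10 = 29.7900
Σ(x_t−x̄)(x_{t+3}−x̄) = (-3.8479) + (-0.4819) + (1.0251) + (-7.9109) + (-2.4339) + (1.8921) + (-15.1929) = -26.9503
Denominator Σ(x_t−x̄)² = 75.3090
r_3 = -26.9503 / 75.3090 = -0.358

-0.358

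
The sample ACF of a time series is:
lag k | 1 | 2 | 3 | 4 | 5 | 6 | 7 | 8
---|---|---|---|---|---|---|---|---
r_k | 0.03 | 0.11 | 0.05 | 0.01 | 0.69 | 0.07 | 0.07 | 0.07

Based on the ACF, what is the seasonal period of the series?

5

The largest autocorrelation is r_5 = 0.69; the remaining lags stay at or below 0.11.
The dominant spike at lag 5 indicates a seasonal period of 5.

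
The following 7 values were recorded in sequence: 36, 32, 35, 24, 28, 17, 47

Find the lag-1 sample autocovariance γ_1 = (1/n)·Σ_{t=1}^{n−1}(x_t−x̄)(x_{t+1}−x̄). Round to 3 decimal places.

-24.950

Mean x̄ = (36 + 32 + 35 + 24 + 28 + 17 + 47)/7 = 31.2857
Deviations: 4.7143, 0.7143, 3.7143, -7.2857, -3.2857, -14.2857, 15.7143
Σ_{t=1}^{6}(x_t−x̄)(x_{t+1}−x̄) = -174.6531
γ_1 = -174.6531 / 7 = -24.950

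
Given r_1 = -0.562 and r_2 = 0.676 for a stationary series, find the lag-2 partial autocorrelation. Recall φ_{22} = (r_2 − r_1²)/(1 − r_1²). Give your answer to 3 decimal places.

0.526

φ_{22} = (r_2 − r_1²) / (1 − r_1²)
r_1² = (-0.562)² = 0.315844
Numerator = 0.676 − 0.3158 = 0.3602; denominator = 1 − 0.3158 = 0.6842
φ_{22} = 0.3602 / 0.6842 = 0.526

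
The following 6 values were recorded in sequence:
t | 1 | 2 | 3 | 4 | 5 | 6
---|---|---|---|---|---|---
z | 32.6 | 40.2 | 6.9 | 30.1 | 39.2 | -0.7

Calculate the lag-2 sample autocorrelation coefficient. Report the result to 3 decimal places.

Mean z̄ = (32.6 + 40.2 + 6.9 + 30.1 + 39.2 − 0.7)/6 = 24.7167
Deviations from mean: 7.8833, 15.4833, -17.8167, 5.3833, 14.4833, -25.4167
Σ(z_t−z̄)(z_{t+2}−z̄) = (-140.4547) + (83.3519) + (-258.0447) + (-136.8264) = -451.9739
Denominator Σ(z_t−z̄)² = 1504.0683
r_2 = -451.9739 / 1504.0683 = -0.301

-0.301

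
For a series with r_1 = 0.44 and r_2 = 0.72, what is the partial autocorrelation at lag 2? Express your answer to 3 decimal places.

φ_{22} = (r_2 − r_1²) / (1 − r_1²)
r_1² = (0.44)² = 0.1936
Numerator = 0.72 − 0.1936 = 0.5264; denominator = 1 − 0.1936 = 0.8064
φ_{22} = 0.5264 / 0.8064 = 0.653

0.653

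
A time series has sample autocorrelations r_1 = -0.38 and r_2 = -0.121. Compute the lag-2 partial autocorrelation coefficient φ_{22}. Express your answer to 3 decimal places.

φ_{22} = (r_2 − r_1²) / (1 − r_1²)
r_1² = (-0.38)² = 0.1444
Numerator = -0.121 − 0.1444 = -0.2654; denominator = 1 − 0.1444 = 0.8556
φ_{22} = -0.2654 / 0.8556 = -0.310

-0.310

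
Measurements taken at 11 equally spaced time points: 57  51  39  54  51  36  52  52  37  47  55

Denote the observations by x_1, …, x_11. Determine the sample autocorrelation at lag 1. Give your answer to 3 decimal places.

Mean x̄ = (57 + 51 + 39 + 54 + 51 + 36 + 52 + 52 + 37 + 47 + 55)/11 = 48.2727
Numerator Σ_{t=1}^{10}(x_t−x̄)(x_{t+1}−x̄) = -140.5289
Denominator Σ(x_t−x̄)² = 562.1818
r_1 = -140.5289 / 562.1818 = -0.250

-0.250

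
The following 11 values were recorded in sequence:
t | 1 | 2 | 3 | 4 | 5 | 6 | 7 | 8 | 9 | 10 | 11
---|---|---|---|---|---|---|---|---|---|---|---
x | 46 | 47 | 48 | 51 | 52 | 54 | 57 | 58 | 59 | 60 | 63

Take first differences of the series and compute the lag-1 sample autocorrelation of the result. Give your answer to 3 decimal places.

First differences Δx: 1, 1, 3, 1, 2, 3, 1, 1, 1, 3
Mean of differences = 1.7000
Numerator Σ(Δx_t−Δx̄)(Δx_{t+1}−Δx̄) = -1.9900
Denominator Σ(Δx_t−Δx̄)² = 8.1000
r_1(Δx) = -1.9900 / 8.1000 = -0.246

-0.246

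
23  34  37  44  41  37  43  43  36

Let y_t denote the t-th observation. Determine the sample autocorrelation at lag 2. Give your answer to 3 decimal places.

Mean ȳ = (23 + 34 + 37 + 44 + 41 + 37 + 43 + 43 + 36)/9 = 37.5556
Numerator Σ_{t=1}^{7}(y_t−ȳ)(y_{t+2}−ȳ) = -13.0617
Denominator Σ(y_t−ȳ)² = 340.2222
r_2 = -13.0617 / 340.2222 = -0.038

-0.038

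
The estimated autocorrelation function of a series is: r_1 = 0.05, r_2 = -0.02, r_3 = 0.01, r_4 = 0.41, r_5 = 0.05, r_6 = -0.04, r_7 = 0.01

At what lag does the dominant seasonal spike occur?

4

The largest autocorrelation is r_4 = 0.41; the remaining lags stay at or below 0.05.
The dominant spike at lag 4 indicates a seasonal period of 4.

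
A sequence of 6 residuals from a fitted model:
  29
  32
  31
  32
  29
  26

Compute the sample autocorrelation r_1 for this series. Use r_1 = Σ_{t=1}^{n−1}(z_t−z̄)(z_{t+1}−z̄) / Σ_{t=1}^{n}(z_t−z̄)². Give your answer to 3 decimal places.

0.173

Mean z̄ = (29 + 32 + 31 + 32 + 29 + 26)/6 = 29.8333
Σ(z_t−z̄)(z_{t+1}−z̄) = (-1.8056) + (2.5278) + (2.5278) + (-1.8056) + (3.1944) = 4.6389
Denominator Σ(z_t−z̄)² = 26.8333
r_1 = 4.6389 / 26.8333 = 0.173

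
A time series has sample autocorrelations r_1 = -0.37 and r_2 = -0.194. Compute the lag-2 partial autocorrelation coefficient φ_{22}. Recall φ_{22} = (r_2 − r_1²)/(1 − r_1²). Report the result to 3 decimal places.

-0.383

φ_{22} = (r_2 − r_1²) / (1 − r_1²)
r_1² = (-0.37)² = 0.1369
Numerator = -0.194 − 0.1369 = -0.3309; denominator = 1 − 0.1369 = 0.8631
φ_{22} = -0.3309 / 0.8631 = -0.383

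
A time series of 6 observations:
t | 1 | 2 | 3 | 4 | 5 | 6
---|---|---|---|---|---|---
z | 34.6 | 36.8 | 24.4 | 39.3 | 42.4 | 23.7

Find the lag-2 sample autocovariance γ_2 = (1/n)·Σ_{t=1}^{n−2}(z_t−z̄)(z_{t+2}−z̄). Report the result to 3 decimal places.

Mean z̄ = (34.6 + 36.8 + 24.4 + 39.3 + 42.4 + 23.7)/6 = 33.5333
Deviations: 1.0667, 3.2667, -9.1333, 5.7667, 8.8667, -9.8333
Σ_{t=1}^{4}(z_t−z̄)(z_{t+2}−z̄) = -128.5922
γ_2 = -128.5922 / 6 = -21.432

-21.432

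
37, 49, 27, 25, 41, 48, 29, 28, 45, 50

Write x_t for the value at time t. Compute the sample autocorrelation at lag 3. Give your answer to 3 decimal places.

-0.018

Mean x̄ = (37 + 49 + 27 + 25 + 41 + 48 + 29 + 28 + 45 + 50)/10 = 37.9000
Σ(x_t−x̄)(x_{t+3}−x̄) = (11.6100) + (34.4100) + (-110.0900) + (114.8100) + (-30.6900) + (71.7100) + (-107.6900) = -15.9300
Denominator Σ(x_t−x̄)² = 894.9000
r_3 = -15.9300 / 894.9000 = -0.018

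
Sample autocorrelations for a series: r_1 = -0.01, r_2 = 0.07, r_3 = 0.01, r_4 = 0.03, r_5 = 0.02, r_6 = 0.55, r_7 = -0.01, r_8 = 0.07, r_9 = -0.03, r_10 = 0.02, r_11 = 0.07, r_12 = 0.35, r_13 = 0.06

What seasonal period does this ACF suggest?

The largest autocorrelation is r_6 = 0.55, with a weaker echo at lag 12 (0.35); the remaining lags stay at or below 0.07.
The dominant spike at lag 6 indicates a seasonal period of 6.

6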